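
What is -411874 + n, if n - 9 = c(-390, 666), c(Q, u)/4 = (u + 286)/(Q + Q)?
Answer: -80314627/195 ≈ -4.1187e+5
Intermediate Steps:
c(Q, u) = 2*(286 + u)/Q (c(Q, u) = 4*((u + 286)/(Q + Q)) = 4*((286 + u)/((2*Q))) = 4*((286 + u)*(1/(2*Q))) = 4*((286 + u)/(2*Q)) = 2*(286 + u)/Q)
n = 803/195 (n = 9 + 2*(286 + 666)/(-390) = 9 + 2*(-1/390)*952 = 9 - 952/195 = 803/195 ≈ 4.1180)
-411874 + n = -411874 + 803/195 = -80314627/195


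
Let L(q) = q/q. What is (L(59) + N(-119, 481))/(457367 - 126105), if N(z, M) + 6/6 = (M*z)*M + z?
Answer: -809767/9743 ≈ -83.113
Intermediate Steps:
N(z, M) = -1 + z + z*M**2 (N(z, M) = -1 + ((M*z)*M + z) = -1 + (z*M**2 + z) = -1 + (z + z*M**2) = -1 + z + z*M**2)
L(q) = 1
(L(59) + N(-119, 481))/(457367 - 126105) = (1 + (-1 - 119 - 119*481**2))/(457367 - 126105) = (1 + (-1 - 119 - 119*231361))/331262 = (1 + (-1 - 119 - 27531959))*(1/331262) = (1 - 27532079)*(1/331262) = -27532078*1/331262 = -809767/9743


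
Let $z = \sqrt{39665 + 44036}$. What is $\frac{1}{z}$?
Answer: $\frac{\sqrt{83701}}{83701} \approx 0.0034565$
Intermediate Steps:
$z = \sqrt{83701} \approx 289.31$
$\frac{1}{z} = \frac{1}{\sqrt{83701}} = \frac{\sqrt{83701}}{83701}$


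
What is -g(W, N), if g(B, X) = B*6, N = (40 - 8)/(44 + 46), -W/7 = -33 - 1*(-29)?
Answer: -168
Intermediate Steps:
W = 28 (W = -7*(-33 - 1*(-29)) = -7*(-33 + 29) = -7*(-4) = 28)
N = 16/45 (N = 32/90 = 32*(1/90) = 16/45 ≈ 0.35556)
g(B, X) = 6*B
-g(W, N) = -6*28 = -1*168 = -168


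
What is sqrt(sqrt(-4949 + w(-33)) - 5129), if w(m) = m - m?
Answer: sqrt(-5129 + 7*I*sqrt(101)) ≈ 0.4911 + 71.619*I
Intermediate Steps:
w(m) = 0
sqrt(sqrt(-4949 + w(-33)) - 5129) = sqrt(sqrt(-4949 + 0) - 5129) = sqrt(sqrt(-4949) - 5129) = sqrt(7*I*sqrt(101) - 5129) = sqrt(-5129 + 7*I*sqrt(101))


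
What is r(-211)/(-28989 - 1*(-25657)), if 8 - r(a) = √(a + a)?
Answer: -2/833 + I*√422/3332 ≈ -0.002401 + 0.0061653*I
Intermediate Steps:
r(a) = 8 - √2*√a (r(a) = 8 - √(a + a) = 8 - √(2*a) = 8 - √2*√a)
r(-211)/(-28989 - 1*(-25657)) = (8 - √2*√(-211))/(-28989 - 1*(-25657)) = (8 - √2*I*√211)/(-28989 + 25657) = (8 - I*√422)/(-3332) = (8 - I*√422)*(-1/3332) = -2/833 + I*√422/3332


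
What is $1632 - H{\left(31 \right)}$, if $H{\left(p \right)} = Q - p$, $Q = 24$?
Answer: $1639$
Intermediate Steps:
$H{\left(p \right)} = 24 - p$
$1632 - H{\left(31 \right)} = 1632 - \left(24 - 31\right) = 1632 - -7 = 1632 + 7 = 1639$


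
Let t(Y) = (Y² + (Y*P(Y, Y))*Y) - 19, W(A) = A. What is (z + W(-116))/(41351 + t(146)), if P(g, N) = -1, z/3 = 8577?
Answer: 25615/41332 ≈ 0.61974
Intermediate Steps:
z = 25731 (z = 3*8577 = 25731)
t(Y) = -19 (t(Y) = (Y² + (Y*(-1))*Y) - 19 = (Y² + (-Y)*Y) - 19 = (Y² - Y²) - 19 = 0 - 19 = -19)
(z + W(-116))/(41351 + t(146)) = (25731 - 116)/(41351 - 19) = 25615/41332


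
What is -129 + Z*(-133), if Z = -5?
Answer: 536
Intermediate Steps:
-129 + Z*(-133) = -129 - 5*(-133) = -129 + 665 = 536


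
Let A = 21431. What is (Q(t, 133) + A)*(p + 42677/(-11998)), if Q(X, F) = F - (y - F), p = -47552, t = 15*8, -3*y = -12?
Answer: -1768201304727/1714 ≈ -1.0316e+9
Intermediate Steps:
y = 4 (y = -⅓*(-12) = 4)
t = 120
Q(X, F) = -4 + 2*F (Q(X, F) = F - (4 - F) = F + (-4 + F) = -4 + 2*F)
(Q(t, 133) + A)*(p + 42677/(-11998)) = ((-4 + 2*133) + 21431)*(-47552 + 42677/(-11998)) = ((-4 + 266) + 21431)*(-47552 + 42677*(-1/11998)) = (262 + 21431)*(-47552 - 42677/11998) = 21693*(-570571573/11998) = -1768201304727/1714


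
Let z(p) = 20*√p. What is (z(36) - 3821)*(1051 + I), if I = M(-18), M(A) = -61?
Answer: -3663990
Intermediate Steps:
I = -61
(z(36) - 3821)*(1051 + I) = (20*√36 - 3821)*(1051 - 61) = (20*6 - 3821)*990 = (120 - 3821)*990 = -3701*990 = -3663990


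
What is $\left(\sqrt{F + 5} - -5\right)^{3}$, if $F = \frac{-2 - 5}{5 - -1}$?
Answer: $\frac{\left(30 + \sqrt{138}\right)^{3}}{216} \approx 336.85$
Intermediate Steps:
$F = - \frac{7}{6}$ ($F = - \frac{7}{5 + \left(-4 + 5\right)} = - \frac{7}{5 + 1} = - \frac{7}{6} \approx -1.1667$)
$\left(\sqrt{F + 5} - -5\right)^{3} = \left(\sqrt{- \frac{7}{6} + 5} - -5\right)^{3} = \left(\sqrt{\frac{23}{6}} + 5\right)^{3} = \left(\frac{\sqrt{138}}{6} + 5\right)^{3} = \left(5 + \frac{\sqrt{138}}{6}\right)^{3}$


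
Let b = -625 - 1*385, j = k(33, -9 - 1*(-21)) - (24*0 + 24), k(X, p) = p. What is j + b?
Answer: -1022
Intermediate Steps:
j = -12 (j = (-9 - 1*(-21)) - (24*0 + 24) = (-9 + 21) - (0 + 24) = 12 - 1*24 = 12 - 24 = -12)
b = -1010 (b = -625 - 385 = -1010)
j + b = -12 - 1010 = -1022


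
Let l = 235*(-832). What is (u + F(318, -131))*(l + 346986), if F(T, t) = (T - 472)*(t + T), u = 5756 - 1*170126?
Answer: -29258384288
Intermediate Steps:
l = -195520
u = -164370 (u = 5756 - 170126 = -164370)
F(T, t) = (-472 + T)*(T + t)
(u + F(318, -131))*(l + 346986) = (-164370 + (318**2 - 472*318 - 472*(-131) + 318*(-131)))*(-195520 + 346986) = (-164370 + (101124 - 150096 + 61832 - 41658))*151466 = (-164370 - 28798)*151466 = -193168*151466 = -29258384288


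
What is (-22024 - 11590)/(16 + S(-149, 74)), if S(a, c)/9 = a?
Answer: 33614/1325 ≈ 25.369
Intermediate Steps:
S(a, c) = 9*a
(-22024 - 11590)/(16 + S(-149, 74)) = (-22024 - 11590)/(16 + 9*(-149)) = -33614/(16 - 1341) = -33614/(-1325) = -33614*(-1/1325) = 33614/1325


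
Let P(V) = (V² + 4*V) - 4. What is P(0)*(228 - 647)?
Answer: 1676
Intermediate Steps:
P(V) = -4 + V² + 4*V
P(0)*(228 - 647) = (-4 + 0² + 4*0)*(228 - 647) = (-4 + 0 + 0)*(-419) = -4*(-419) = 1676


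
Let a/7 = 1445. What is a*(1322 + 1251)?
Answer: 26025895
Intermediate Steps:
a = 10115 (a = 7*1445 = 10115)
a*(1322 + 1251) = 10115*(1322 + 1251) = 10115*2573 = 26025895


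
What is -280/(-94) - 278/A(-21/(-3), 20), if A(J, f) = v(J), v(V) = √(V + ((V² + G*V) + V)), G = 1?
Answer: 140/47 - 139*√70/35 ≈ -30.249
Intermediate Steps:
v(V) = √(V² + 3*V) (v(V) = √(V + ((V² + 1*V) + V)) = √(V + ((V² + V) + V)) = √(V + ((V + V²) + V)) = √(V + (V² + 2*V)) = √(V² + 3*V))
A(J, f) = √(J*(3 + J))
-280/(-94) - 278/A(-21/(-3), 20) = -280/(-94) - 278*(√21/(21*√(-1/(-3))))/√(3 - 21/(-3)) = -280*(-1/94) - 278*(√7/7)/√(3 - 21*(-⅓)) = 140/47 - 278*√7/(7*√(3 + 7)) = 140/47 - 278*√70/70 = 140/47 - 139*√70/35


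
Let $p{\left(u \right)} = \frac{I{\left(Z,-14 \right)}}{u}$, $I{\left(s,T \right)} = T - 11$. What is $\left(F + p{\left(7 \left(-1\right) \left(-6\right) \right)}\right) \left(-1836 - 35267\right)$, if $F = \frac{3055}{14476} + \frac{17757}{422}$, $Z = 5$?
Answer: $- \frac{27418540217}{17724} \approx -1.547 \cdot 10^{6}$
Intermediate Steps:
$I{\left(s,T \right)} = -11 + T$
$F = \frac{2748293}{64988}$ ($F = 3055 \cdot \frac{1}{14476} + 17757 \cdot \frac{1}{422} = \frac{65}{308} + \frac{17757}{422} = \frac{2748293}{64988} \approx 42.289$)
$p{\left(u \right)} = - \frac{25}{u}$ ($p{\left(u \right)} = \frac{-11 - 14}{u} = - \frac{25}{u}$)
$\left(F + p{\left(7 \left(-1\right) \left(-6\right) \right)}\right) \left(-1836 - 35267\right) = \left(\frac{2748293}{64988} - \frac{25}{7 \left(-1\right) \left(-6\right)}\right) \left(-1836 - 35267\right) = \left(\frac{2748293}{64988} - \frac{25}{\left(-7\right) \left(-6\right)}\right) \left(-37103\right) = \left(\frac{2748293}{64988} - \frac{25}{42}\right) \left(-37103\right) = \frac{8128829}{194964} \left(-37103\right) = - \frac{27418540217}{17724}$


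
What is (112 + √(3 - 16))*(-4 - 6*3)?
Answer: -2464 - 22*I*√13 ≈ -2464.0 - 79.322*I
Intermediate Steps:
(112 + √(3 - 16))*(-4 - 6*3) = (112 + √(-13))*(-4 - 18) = (112 + I*√13)*(-22) = -2464 - 22*I*√13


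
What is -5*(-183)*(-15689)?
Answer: -14355435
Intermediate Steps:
-5*(-183)*(-15689) = 915*(-15689) = -14355435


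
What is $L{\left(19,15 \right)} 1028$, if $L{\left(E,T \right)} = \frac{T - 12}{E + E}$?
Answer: $\frac{1542}{19} \approx 81.158$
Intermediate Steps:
$L{\left(E,T \right)} = \frac{-12 + T}{2 E}$
$L{\left(19,15 \right)} 1028 = \frac{-12 + 15}{2 \cdot 19} \cdot 1028 = \frac{1}{2} \cdot \frac{1}{19} \cdot 3 \cdot 1028 = \frac{3}{38} \cdot 1028 = \frac{1542}{19}$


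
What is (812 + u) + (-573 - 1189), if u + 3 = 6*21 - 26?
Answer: -853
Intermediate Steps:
u = 97 (u = -3 + (6*21 - 26) = -3 + (126 - 26) = -3 + 100 = 97)
(812 + u) + (-573 - 1189) = (812 + 97) + (-573 - 1189) = 909 - 1762 = -853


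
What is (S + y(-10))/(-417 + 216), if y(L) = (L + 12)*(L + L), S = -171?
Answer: 211/201 ≈ 1.0498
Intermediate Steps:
y(L) = 2*L*(12 + L) (y(L) = (12 + L)*(2*L) = 2*L*(12 + L))
(S + y(-10))/(-417 + 216) = (-171 + 2*(-10)*(12 - 10))/(-417 + 216) = (-171 + 2*(-10)*2)/(-201) = (-171 - 40)*(-1/201) = -211*(-1/201) = 211/201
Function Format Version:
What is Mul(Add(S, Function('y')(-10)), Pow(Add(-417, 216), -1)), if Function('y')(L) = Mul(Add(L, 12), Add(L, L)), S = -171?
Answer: Rational(211, 201) ≈ 1.0498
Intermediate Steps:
Function('y')(L) = Mul(2, L, Add(12, L)) (Function('y')(L) = Mul(Add(12, L), Mul(2, L)) = Mul(2, L, Add(12, L)))
Mul(Add(S, Function('y')(-10)), Pow(Add(-417, 216), -1)) = Mul(Add(-171, Mul(2, -10, Add(12, -10))), Pow(Add(-417, 216), -1)) = Mul(Add(-171, Mul(2, -10, 2)), Pow(-201, -1)) = Mul(Add(-171, -40), Rational(-1, 201)) = Mul(-211, Rational(-1, 201)) = Rational(211, 201)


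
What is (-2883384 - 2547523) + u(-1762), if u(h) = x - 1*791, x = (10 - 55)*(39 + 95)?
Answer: -5437728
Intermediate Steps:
x = -6030 (x = -45*134 = -6030)
u(h) = -6821 (u(h) = -6030 - 1*791 = -6030 - 791 = -6821)
(-2883384 - 2547523) + u(-1762) = (-2883384 - 2547523) - 6821 = -5430907 - 6821 = -5437728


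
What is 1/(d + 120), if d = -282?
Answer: -1/162 ≈ -0.0061728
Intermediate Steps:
1/(d + 120) = 1/(-282 + 120) = 1/(-162) = -1/162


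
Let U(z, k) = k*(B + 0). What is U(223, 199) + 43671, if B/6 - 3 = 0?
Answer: 47253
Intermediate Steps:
B = 18 (B = 18 + 6*0 = 18 + 0 = 18)
U(z, k) = 18*k (U(z, k) = k*(18 + 0) = k*18 = 18*k)
U(223, 199) + 43671 = 18*199 + 43671 = 3582 + 43671 = 47253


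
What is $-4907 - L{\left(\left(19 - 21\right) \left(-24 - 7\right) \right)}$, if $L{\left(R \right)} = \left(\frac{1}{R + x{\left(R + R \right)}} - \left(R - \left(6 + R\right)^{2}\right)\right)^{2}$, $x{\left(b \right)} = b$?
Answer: $- \frac{720178014661}{34596} \approx -2.0817 \cdot 10^{7}$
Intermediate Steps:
$L{\left(R \right)} = \left(\left(6 + R\right)^{2} - R + \frac{1}{3 R}\right)^{2}$ ($L{\left(R \right)} = \left(\frac{1}{R + \left(R + R\right)} - \left(R - \left(6 + R\right)^{2}\right)\right)^{2} = \left(\frac{1}{R + 2 R} - \left(R - \left(6 + R\right)^{2}\right)\right)^{2} = \left(\frac{1}{3 R} - \left(R - \left(6 + R\right)^{2}\right)\right)^{2} = \left(\left(6 + R\right)^{2} - R + \frac{1}{3 R}\right)^{2}$)
$-4907 - L{\left(\left(19 - 21\right) \left(-24 - 7\right) \right)} = -4907 - \frac{\left(1 - 3 \left(\left(19 - 21\right) \left(-24 - 7\right)\right)^{2} + 3 \left(19 - 21\right) \left(-24 - 7\right) \left(6 + \left(19 - 21\right) \left(-24 - 7\right)\right)^{2}\right)^{2}}{9 \left(-24 - 7\right)^{2} \left(19 - 21\right)^{2}} = -4907 - \frac{\left(1 - 3 \left(\left(-2\right) \left(-31\right)\right)^{2} + 3 \left(\left(-2\right) \left(-31\right)\right) \left(6 - -62\right)^{2}\right)^{2}}{9 \cdot 3844} = -4907 - \frac{\left(1 - 3 \cdot 62^{2} + 3 \cdot 62 \left(6 + 62\right)^{2}\right)^{2}}{9 \cdot 3844} = -4907 - \frac{1}{9} \cdot \frac{1}{3844} \left(1 - 11532 + 3 \cdot 62 \cdot 68^{2}\right)^{2} = -4907 - \frac{1}{9} \cdot \frac{1}{3844} \left(1 - 11532 + 3 \cdot 62 \cdot 4624\right)^{2} = -4907 - \frac{1}{9} \cdot \frac{1}{3844} \left(1 - 11532 + 860064\right)^{2} = -4907 - \frac{1}{9} \cdot \frac{1}{3844} \cdot 848533^{2} = -4907 - \frac{1}{9} \cdot \frac{1}{3844} \cdot 720008252089 = -4907 - \frac{720008252089}{34596} = - \frac{720178014661}{34596}$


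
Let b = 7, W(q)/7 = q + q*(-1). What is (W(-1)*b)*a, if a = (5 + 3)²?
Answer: 0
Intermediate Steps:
W(q) = 0 (W(q) = 7*(q + q*(-1)) = 7*(q - q) = 7*0 = 0)
a = 64 (a = 8² = 64)
(W(-1)*b)*a = (0*7)*64 = 0*64 = 0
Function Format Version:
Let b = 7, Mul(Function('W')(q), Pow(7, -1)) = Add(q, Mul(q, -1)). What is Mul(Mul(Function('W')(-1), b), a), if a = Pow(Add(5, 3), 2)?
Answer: 0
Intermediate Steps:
Function('W')(q) = 0 (Function('W')(q) = Mul(7, Add(q, Mul(q, -1))) = Mul(7, Add(q, Mul(-1, q))) = Mul(7, 0) = 0)
a = 64 (a = Pow(8, 2) = 64)
Mul(Mul(Function('W')(-1), b), a) = Mul(Mul(0, 7), 64) = Mul(0, 64) = 0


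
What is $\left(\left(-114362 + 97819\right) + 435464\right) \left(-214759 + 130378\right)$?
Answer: $-35348972901$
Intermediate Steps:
$\left(\left(-114362 + 97819\right) + 435464\right) \left(-214759 + 130378\right) = \left(-16543 + 435464\right) \left(-84381\right) = 418921 \left(-84381\right) = -35348972901$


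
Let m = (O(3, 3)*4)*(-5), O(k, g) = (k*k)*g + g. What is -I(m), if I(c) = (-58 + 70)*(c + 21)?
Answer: 6948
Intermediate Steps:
O(k, g) = g + g*k² (O(k, g) = k²*g + g = g*k² + g = g + g*k²)
m = -600 (m = ((3*(1 + 3²))*4)*(-5) = ((3*(1 + 9))*4)*(-5) = ((3*10)*4)*(-5) = (30*4)*(-5) = 120*(-5) = -600)
I(c) = 252 + 12*c (I(c) = 12*(21 + c) = 252 + 12*c)
-I(m) = -(252 + 12*(-600)) = -(252 - 7200) = -1*(-6948) = 6948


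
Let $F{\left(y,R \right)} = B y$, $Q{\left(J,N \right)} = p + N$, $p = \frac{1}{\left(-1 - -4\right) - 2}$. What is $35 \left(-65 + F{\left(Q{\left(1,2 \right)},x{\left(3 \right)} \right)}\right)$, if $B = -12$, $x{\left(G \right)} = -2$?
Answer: $-3535$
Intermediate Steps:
$p = 1$ ($p = \frac{1}{\left(-1 + 4\right) - 2} = \frac{1}{3 - 2} = 1^{-1} = 1$)
$Q{\left(J,N \right)} = 1 + N$
$F{\left(y,R \right)} = - 12 y$
$35 \left(-65 + F{\left(Q{\left(1,2 \right)},x{\left(3 \right)} \right)}\right) = 35 \left(-65 - 12 \left(1 + 2\right)\right) = 35 \left(-65 - 36\right) = 35 \left(-101\right) = -3535$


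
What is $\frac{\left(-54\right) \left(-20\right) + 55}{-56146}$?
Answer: $- \frac{1135}{56146} \approx -0.020215$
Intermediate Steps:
$\frac{\left(-54\right) \left(-20\right) + 55}{-56146} = \left(1080 + 55\right) \left(- \frac{1}{56146}\right) = 1135 \left(- \frac{1}{56146}\right) = - \frac{1135}{56146}$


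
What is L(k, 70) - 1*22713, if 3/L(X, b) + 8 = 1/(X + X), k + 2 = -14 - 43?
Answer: -7154713/315 ≈ -22713.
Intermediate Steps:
k = -59 (k = -2 + (-14 - 43) = -2 - 57 = -59)
L(X, b) = 3/(-8 + 1/(2*X)) (L(X, b) = 3/(-8 + 1/(X + X)) = 3/(-8 + 1/(2*X)))
L(k, 70) - 1*22713 = -6*(-59)/(-1 + 16*(-59)) - 1*22713 = -6*(-59)/(-1 - 944) - 22713 = -6*(-59)/(-945) - 22713 = -6*(-59)*(-1/945) - 22713 = -118/315 - 22713 = -7154713/315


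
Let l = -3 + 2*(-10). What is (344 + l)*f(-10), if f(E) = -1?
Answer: -321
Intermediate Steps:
l = -23 (l = -3 - 20 = -23)
(344 + l)*f(-10) = (344 - 23)*(-1) = 321*(-1) = -321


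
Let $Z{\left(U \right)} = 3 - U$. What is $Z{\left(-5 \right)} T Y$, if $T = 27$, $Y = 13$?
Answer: $2808$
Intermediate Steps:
$Z{\left(-5 \right)} T Y = \left(3 - -5\right) 27 \cdot 13 = \left(3 + 5\right) 27 \cdot 13 = 8 \cdot 27 \cdot 13 = 216 \cdot 13 = 2808$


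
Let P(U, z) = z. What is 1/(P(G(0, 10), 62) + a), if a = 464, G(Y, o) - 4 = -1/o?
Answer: 1/526 ≈ 0.0019011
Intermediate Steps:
G(Y, o) = 4 - 1/o
1/(P(G(0, 10), 62) + a) = 1/(62 + 464) = 1/526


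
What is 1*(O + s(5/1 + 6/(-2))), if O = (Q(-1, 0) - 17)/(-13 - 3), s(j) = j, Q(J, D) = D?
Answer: 49/16 ≈ 3.0625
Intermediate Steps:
O = 17/16 (O = (0 - 17)/(-13 - 3) = -17/(-16) = -17*(-1/16) = 17/16 ≈ 1.0625)
1*(O + s(5/1 + 6/(-2))) = 1*(17/16 + (5/1 + 6/(-2))) = 1*(17/16 + (5*1 + 6*(-½))) = 1*(17/16 + (5 - 3)) = 1*(17/16 + 2) = 1*(49/16) = 49/16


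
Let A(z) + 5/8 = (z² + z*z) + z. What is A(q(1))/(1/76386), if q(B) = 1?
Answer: 725667/4 ≈ 1.8142e+5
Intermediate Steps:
A(z) = -5/8 + z + 2*z² (A(z) = -5/8 + ((z² + z*z) + z) = -5/8 + ((z² + z²) + z) = -5/8 + (2*z² + z) = -5/8 + (z + 2*z²) = -5/8 + z + 2*z²)
A(q(1))/(1/76386) = (-5/8 + 1 + 2*1²)/(1/76386) = (-5/8 + 1 + 2*1)/(1/76386) = (-5/8 + 1 + 2)*76386 = (19/8)*76386 = 725667/4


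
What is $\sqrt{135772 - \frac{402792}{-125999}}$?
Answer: $\frac{22 \sqrt{4453580183845}}{125999} \approx 368.48$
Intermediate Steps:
$\sqrt{135772 - \frac{402792}{-125999}} = \sqrt{135772 - - \frac{402792}{125999}} = \sqrt{135772 + \frac{402792}{125999}} = \sqrt{\frac{17107539020}{125999}} = \frac{22 \sqrt{4453580183845}}{125999}$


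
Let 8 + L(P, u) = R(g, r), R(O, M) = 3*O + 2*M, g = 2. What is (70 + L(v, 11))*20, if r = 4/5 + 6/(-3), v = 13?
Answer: 1312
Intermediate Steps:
r = -6/5 (r = 4*(⅕) + 6*(-⅓) = ⅘ - 2 = -6/5 ≈ -1.2000)
R(O, M) = 2*M + 3*O
L(P, u) = -22/5 (L(P, u) = -8 + (2*(-6/5) + 3*2) = -8 + (-12/5 + 6) = -8 + 18/5 = -22/5)
(70 + L(v, 11))*20 = (70 - 22/5)*20 = (328/5)*20 = 1312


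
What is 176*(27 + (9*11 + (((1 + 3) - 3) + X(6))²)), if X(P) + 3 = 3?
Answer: 22352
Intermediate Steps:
X(P) = 0 (X(P) = -3 + 3 = 0)
176*(27 + (9*11 + (((1 + 3) - 3) + X(6))²)) = 176*(27 + (9*11 + (((1 + 3) - 3) + 0)²)) = 176*(27 + (99 + ((4 - 3) + 0)²)) = 176*(27 + (99 + (1 + 0)²)) = 176*(27 + (99 + 1²)) = 176*(27 + (99 + 1)) = 176*(27 + 100) = 176*127 = 22352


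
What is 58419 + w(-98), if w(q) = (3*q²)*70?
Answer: 2075259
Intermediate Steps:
w(q) = 210*q²
58419 + w(-98) = 58419 + 210*(-98)² = 58419 + 210*9604 = 58419 + 2016840 = 2075259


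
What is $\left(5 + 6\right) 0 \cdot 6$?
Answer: $0$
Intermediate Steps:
$\left(5 + 6\right) 0 \cdot 6 = 11 \cdot 0 \cdot 6 = 0 \cdot 6 = 0$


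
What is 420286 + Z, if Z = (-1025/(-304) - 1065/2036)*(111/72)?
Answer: 1560817296949/3713664 ≈ 4.2029e+5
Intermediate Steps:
Z = 16309045/3713664 (Z = (-1025*(-1/304) - 1065*1/2036)*(111*(1/72)) = (1025/304 - 1065/2036)*(37/24) = (440785/154736)*(37/24) = 16309045/3713664 ≈ 4.3916)
420286 + Z = 420286 + 16309045/3713664 = 1560817296949/3713664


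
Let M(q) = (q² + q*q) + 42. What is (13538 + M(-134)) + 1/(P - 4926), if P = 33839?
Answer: 1430962197/28913 ≈ 49492.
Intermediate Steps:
M(q) = 42 + 2*q² (M(q) = (q² + q²) + 42 = 2*q² + 42 = 42 + 2*q²)
(13538 + M(-134)) + 1/(P - 4926) = (13538 + (42 + 2*(-134)²)) + 1/(33839 - 4926) = (13538 + (42 + 2*17956)) + 1/28913 = (13538 + (42 + 35912)) + 1/28913 = (13538 + 35954) + 1/28913 = 49492 + 1/28913 = 1430962197/28913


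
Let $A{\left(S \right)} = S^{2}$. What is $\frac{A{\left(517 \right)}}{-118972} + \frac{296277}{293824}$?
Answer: $- \frac{10821813973}{8739207232} \approx -1.2383$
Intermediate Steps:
$\frac{A{\left(517 \right)}}{-118972} + \frac{296277}{293824} = \frac{517^{2}}{-118972} + \frac{296277}{293824} = 267289 \left(- \frac{1}{118972}\right) + 296277 \cdot \frac{1}{293824} = - \frac{267289}{118972} + \frac{296277}{293824} = - \frac{10821813973}{8739207232}$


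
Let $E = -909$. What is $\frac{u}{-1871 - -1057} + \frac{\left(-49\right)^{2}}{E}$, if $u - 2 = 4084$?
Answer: $- \frac{2834294}{369963} \approx -7.661$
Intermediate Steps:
$u = 4086$ ($u = 2 + 4084 = 4086$)
$\frac{u}{-1871 - -1057} + \frac{\left(-49\right)^{2}}{E} = \frac{4086}{-1871 - -1057} + \frac{\left(-49\right)^{2}}{-909} = \frac{4086}{-1871 + 1057} + 2401 \left(- \frac{1}{909}\right) = \frac{4086}{-814} - \frac{2401}{909} = 4086 \left(- \frac{1}{814}\right) - \frac{2401}{909} = - \frac{2043}{407} - \frac{2401}{909} = - \frac{2834294}{369963}$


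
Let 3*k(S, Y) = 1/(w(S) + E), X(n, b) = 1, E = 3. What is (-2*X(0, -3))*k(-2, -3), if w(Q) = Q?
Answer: -⅔ ≈ -0.66667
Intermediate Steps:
k(S, Y) = 1/(3*(3 + S)) (k(S, Y) = 1/(3*(S + 3)) = 1/(3*(3 + S)))
(-2*X(0, -3))*k(-2, -3) = (-2*1)*(1/(3*(3 - 2))) = -2/(3*1) = -2/3 = -2*⅓ = -⅔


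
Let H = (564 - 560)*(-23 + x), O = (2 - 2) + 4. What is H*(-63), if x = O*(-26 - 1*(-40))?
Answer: -8316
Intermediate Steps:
O = 4 (O = 0 + 4 = 4)
x = 56 (x = 4*(-26 - 1*(-40)) = 4*(-26 + 40) = 4*14 = 56)
H = 132 (H = (564 - 560)*(-23 + 56) = 4*33 = 132)
H*(-63) = 132*(-63) = -8316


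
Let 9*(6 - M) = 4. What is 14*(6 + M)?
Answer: 1456/9 ≈ 161.78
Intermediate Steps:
M = 50/9 (M = 6 - ⅑*4 = 6 - 4/9 = 50/9 ≈ 5.5556)
14*(6 + M) = 14*(6 + 50/9) = 14*(104/9) = 1456/9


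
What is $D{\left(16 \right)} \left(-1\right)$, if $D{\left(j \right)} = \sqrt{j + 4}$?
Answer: $- 2 \sqrt{5} \approx -4.4721$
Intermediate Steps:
$D{\left(j \right)} = \sqrt{4 + j}$
$D{\left(16 \right)} \left(-1\right) = \sqrt{4 + 16} \left(-1\right) = \sqrt{20} \left(-1\right) = 2 \sqrt{5} \left(-1\right) = - 2 \sqrt{5}$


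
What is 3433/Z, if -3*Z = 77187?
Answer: -3433/25729 ≈ -0.13343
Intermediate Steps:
Z = -25729 (Z = -1/3*77187 = -25729)
3433/Z = 3433/(-25729) = 3433*(-1/25729) = -3433/25729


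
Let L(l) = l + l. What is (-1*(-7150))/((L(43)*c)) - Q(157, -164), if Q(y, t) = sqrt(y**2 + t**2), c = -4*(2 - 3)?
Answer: 3575/172 - 13*sqrt(305) ≈ -206.25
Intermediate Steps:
L(l) = 2*l
c = 4 (c = -4*(-1) = 4)
Q(y, t) = sqrt(t**2 + y**2)
(-1*(-7150))/((L(43)*c)) - Q(157, -164) = (-1*(-7150))/(((2*43)*4)) - sqrt((-164)**2 + 157**2) = 7150/((86*4)) - sqrt(26896 + 24649) = 7150/344 - sqrt(51545) = 7150*(1/344) - 13*sqrt(305) = 3575/172 - 13*sqrt(305)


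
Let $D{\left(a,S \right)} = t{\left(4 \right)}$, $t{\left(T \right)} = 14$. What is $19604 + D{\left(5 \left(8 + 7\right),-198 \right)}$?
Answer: $19618$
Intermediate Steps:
$D{\left(a,S \right)} = 14$
$19604 + D{\left(5 \left(8 + 7\right),-198 \right)} = 19604 + 14 = 19618$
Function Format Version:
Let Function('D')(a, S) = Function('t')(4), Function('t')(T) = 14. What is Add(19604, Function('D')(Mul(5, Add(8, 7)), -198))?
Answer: 19618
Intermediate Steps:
Function('D')(a, S) = 14
Add(19604, Function('D')(Mul(5, Add(8, 7)), -198)) = Add(19604, 14) = 19618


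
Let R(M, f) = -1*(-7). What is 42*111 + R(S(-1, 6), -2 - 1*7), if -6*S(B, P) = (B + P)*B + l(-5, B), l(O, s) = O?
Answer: 4669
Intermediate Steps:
S(B, P) = ⅚ - B*(B + P)/6 (S(B, P) = -((B + P)*B - 5)/6 = -(B*(B + P) - 5)/6 = -(-5 + B*(B + P))/6 = ⅚ - B*(B + P)/6)
R(M, f) = 7
42*111 + R(S(-1, 6), -2 - 1*7) = 42*111 + 7 = 4662 + 7 = 4669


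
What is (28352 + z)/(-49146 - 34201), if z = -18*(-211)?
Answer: -32150/83347 ≈ -0.38574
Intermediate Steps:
z = 3798
(28352 + z)/(-49146 - 34201) = (28352 + 3798)/(-49146 - 34201) = 32150/(-83347) = 32150*(-1/83347) = -32150/83347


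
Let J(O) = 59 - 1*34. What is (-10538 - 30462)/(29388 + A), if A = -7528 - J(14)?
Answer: -8200/4367 ≈ -1.8777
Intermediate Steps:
J(O) = 25 (J(O) = 59 - 34 = 25)
A = -7553 (A = -7528 - 1*25 = -7528 - 25 = -7553)
(-10538 - 30462)/(29388 + A) = (-10538 - 30462)/(29388 - 7553) = -41000/21835 = -41000*1/21835 = -8200/4367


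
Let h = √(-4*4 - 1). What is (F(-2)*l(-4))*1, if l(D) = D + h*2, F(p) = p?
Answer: 8 - 4*I*√17 ≈ 8.0 - 16.492*I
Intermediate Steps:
h = I*√17 (h = √(-16 - 1) = √(-17) = I*√17 ≈ 4.1231*I)
l(D) = D + 2*I*√17 (l(D) = D + (I*√17)*2 = D + 2*I*√17)
(F(-2)*l(-4))*1 = -2*(-4 + 2*I*√17)*1 = (8 - 4*I*√17)*1 = 8 - 4*I*√17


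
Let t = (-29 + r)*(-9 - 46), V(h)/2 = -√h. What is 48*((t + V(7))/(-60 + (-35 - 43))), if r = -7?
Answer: -15840/23 + 16*√7/23 ≈ -686.86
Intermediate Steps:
V(h) = -2*√h (V(h) = 2*(-√h) = -2*√h)
t = 1980 (t = (-29 - 7)*(-9 - 46) = -36*(-55) = 1980)
48*((t + V(7))/(-60 + (-35 - 43))) = 48*((1980 - 2*√7)/(-60 + (-35 - 43))) = 48*((1980 - 2*√7)/(-60 - 78)) = 48*((1980 - 2*√7)/(-138)) = 48*((1980 - 2*√7)*(-1/138)) = 48*(-330/23 + √7/69) = -15840/23 + 16*√7/23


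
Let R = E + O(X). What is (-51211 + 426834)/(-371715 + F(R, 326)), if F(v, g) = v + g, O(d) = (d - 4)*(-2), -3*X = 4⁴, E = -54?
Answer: -1126869/1113793 ≈ -1.0117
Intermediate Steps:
X = -256/3 (X = -⅓*4⁴ = -⅓*256 = -256/3 ≈ -85.333)
O(d) = 8 - 2*d (O(d) = (-4 + d)*(-2) = 8 - 2*d)
R = 374/3 (R = -54 + (8 - 2*(-256/3)) = -54 + (8 + 512/3) = -54 + 536/3 = 374/3 ≈ 124.67)
F(v, g) = g + v
(-51211 + 426834)/(-371715 + F(R, 326)) = (-51211 + 426834)/(-371715 + (326 + 374/3)) = 375623/(-371715 + 1352/3) = 375623/(-1113793/3) = 375623*(-3/1113793) = -1126869/1113793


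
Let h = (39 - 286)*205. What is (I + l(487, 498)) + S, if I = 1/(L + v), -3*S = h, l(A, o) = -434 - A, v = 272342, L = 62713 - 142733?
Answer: 9206838787/576966 ≈ 15957.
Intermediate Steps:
L = -80020
h = -50635 (h = -247*205 = -50635)
S = 50635/3 (S = -1/3*(-50635) = 50635/3 ≈ 16878.)
I = 1/192322 (I = 1/(-80020 + 272342) = 1/192322 ≈ 5.1996e-6)
(I + l(487, 498)) + S = (1/192322 + (-434 - 1*487)) + 50635/3 = (1/192322 + (-434 - 487)) + 50635/3 = (1/192322 - 921) + 50635/3 = -177128561/192322 + 50635/3 = 9206838787/576966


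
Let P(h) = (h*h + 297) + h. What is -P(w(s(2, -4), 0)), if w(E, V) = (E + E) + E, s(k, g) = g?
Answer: -429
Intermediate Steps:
w(E, V) = 3*E (w(E, V) = 2*E + E = 3*E)
P(h) = 297 + h + h² (P(h) = (h² + 297) + h = (297 + h²) + h = 297 + h + h²)
-P(w(s(2, -4), 0)) = -(297 + 3*(-4) + (3*(-4))²) = -(297 - 12 + (-12)²) = -(297 - 12 + 144) = -1*429 = -429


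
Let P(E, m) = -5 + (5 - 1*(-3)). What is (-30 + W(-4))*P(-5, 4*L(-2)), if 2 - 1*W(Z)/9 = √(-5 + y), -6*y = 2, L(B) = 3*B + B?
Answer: -36 - 36*I*√3 ≈ -36.0 - 62.354*I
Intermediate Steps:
L(B) = 4*B
y = -⅓ (y = -⅙*2 = -⅓ ≈ -0.33333)
W(Z) = 18 - 12*I*√3 (W(Z) = 18 - 9*√(-5 - ⅓) = 18 - 12*I*√3)
P(E, m) = 3 (P(E, m) = -5 + (5 + 3) = -5 + 8 = 3)
(-30 + W(-4))*P(-5, 4*L(-2)) = (-30 + (18 - 12*I*√3))*3 = (-12 - 12*I*√3)*3 = -36 - 36*I*√3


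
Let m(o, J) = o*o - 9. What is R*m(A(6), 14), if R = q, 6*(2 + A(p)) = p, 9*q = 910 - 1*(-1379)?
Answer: -6104/3 ≈ -2034.7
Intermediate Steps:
q = 763/3 (q = (910 - 1*(-1379))/9 = (910 + 1379)/9 = (⅑)*2289 = 763/3 ≈ 254.33)
A(p) = -2 + p/6
R = 763/3 ≈ 254.33
m(o, J) = -9 + o² (m(o, J) = o² - 9 = -9 + o²)
R*m(A(6), 14) = 763*(-9 + (-2 + (⅙)*6)²)/3 = 763*(-9 + (-2 + 1)²)/3 = 763*(-9 + (-1)²)/3 = 763*(-9 + 1)/3 = (763/3)*(-8) = -6104/3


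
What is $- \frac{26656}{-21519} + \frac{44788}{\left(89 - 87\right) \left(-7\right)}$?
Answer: $- \frac{481709894}{150633} \approx -3197.9$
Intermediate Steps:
$- \frac{26656}{-21519} + \frac{44788}{\left(89 - 87\right) \left(-7\right)} = \left(-26656\right) \left(- \frac{1}{21519}\right) + \frac{44788}{2 \left(-7\right)} = \frac{26656}{21519} + \frac{44788}{-14} = \frac{26656}{21519} + 44788 \left(- \frac{1}{14}\right) = \frac{26656}{21519} - \frac{22394}{7} = - \frac{481709894}{150633}$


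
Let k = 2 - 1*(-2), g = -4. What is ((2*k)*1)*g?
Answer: -32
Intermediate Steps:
k = 4 (k = 2 + 2 = 4)
((2*k)*1)*g = ((2*4)*1)*(-4) = (8*1)*(-4) = 8*(-4) = -32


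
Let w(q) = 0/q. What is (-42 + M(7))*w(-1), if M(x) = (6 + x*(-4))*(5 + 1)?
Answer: 0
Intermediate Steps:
w(q) = 0
M(x) = 36 - 24*x (M(x) = (6 - 4*x)*6 = 36 - 24*x)
(-42 + M(7))*w(-1) = (-42 + (36 - 24*7))*0 = (-42 + (36 - 168))*0 = (-42 - 132)*0 = -174*0 = 0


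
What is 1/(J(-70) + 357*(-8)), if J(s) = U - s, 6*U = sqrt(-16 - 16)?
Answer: -12537/34928086 - 3*I*sqrt(2)/34928086 ≈ -0.00035894 - 1.2147e-7*I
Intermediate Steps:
U = 2*I*sqrt(2)/3 (U = sqrt(-16 - 16)/6 = sqrt(-32)/6 = (4*I*sqrt(2))/6 = 2*I*sqrt(2)/3 ≈ 0.94281*I)
J(s) = -s + 2*I*sqrt(2)/3 (J(s) = 2*I*sqrt(2)/3 - s = -s + 2*I*sqrt(2)/3)
1/(J(-70) + 357*(-8)) = 1/((-1*(-70) + 2*I*sqrt(2)/3) + 357*(-8)) = 1/((70 + 2*I*sqrt(2)/3) - 2856) = 1/(-2786 + 2*I*sqrt(2)/3)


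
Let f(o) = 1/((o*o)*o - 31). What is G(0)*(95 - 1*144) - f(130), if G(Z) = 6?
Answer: -645908887/2196969 ≈ -294.00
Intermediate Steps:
f(o) = 1/(-31 + o³) (f(o) = 1/(o²*o - 31) = 1/(o³ - 31) = 1/(-31 + o³))
G(0)*(95 - 1*144) - f(130) = 6*(95 - 1*144) - 1/(-31 + 130³) = 6*(95 - 144) - 1/(-31 + 2197000) = 6*(-49) - 1/2196969 = -294 - 1*1/2196969 = -294 - 1/2196969 = -645908887/2196969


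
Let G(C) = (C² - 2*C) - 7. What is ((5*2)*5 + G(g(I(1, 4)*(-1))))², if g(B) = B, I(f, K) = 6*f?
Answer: 8281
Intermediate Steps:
G(C) = -7 + C² - 2*C
((5*2)*5 + G(g(I(1, 4)*(-1))))² = ((5*2)*5 + (-7 + ((6*1)*(-1))² - 2*6*1*(-1)))² = (10*5 + (-7 + (6*(-1))² - 12*(-1)))² = (50 + (-7 + (-6)² - 2*(-6)))² = (50 + (-7 + 36 + 12))² = (50 + 41)² = 91² = 8281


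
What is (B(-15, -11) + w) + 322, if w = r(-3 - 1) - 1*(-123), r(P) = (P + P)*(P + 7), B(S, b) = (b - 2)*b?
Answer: 564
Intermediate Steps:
B(S, b) = b*(-2 + b) (B(S, b) = (-2 + b)*b = b*(-2 + b))
r(P) = 2*P*(7 + P) (r(P) = (2*P)*(7 + P) = 2*P*(7 + P))
w = 99 (w = 2*(-3 - 1)*(7 + (-3 - 1)) - 1*(-123) = 2*(-4)*(7 - 4) + 123 = 2*(-4)*3 + 123 = -24 + 123 = 99)
(B(-15, -11) + w) + 322 = (-11*(-2 - 11) + 99) + 322 = (-11*(-13) + 99) + 322 = (143 + 99) + 322 = 242 + 322 = 564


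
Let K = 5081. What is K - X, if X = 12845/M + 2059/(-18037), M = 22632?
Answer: 2073947118127/408213384 ≈ 5080.5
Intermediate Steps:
X = 185085977/408213384 (X = 12845/22632 + 2059/(-18037) = 12845*(1/22632) + 2059*(-1/18037) = 12845/22632 - 2059/18037 = 185085977/408213384 ≈ 0.45340)
K - X = 5081 - 1*185085977/408213384 = 5081 - 185085977/408213384 = 2073947118127/408213384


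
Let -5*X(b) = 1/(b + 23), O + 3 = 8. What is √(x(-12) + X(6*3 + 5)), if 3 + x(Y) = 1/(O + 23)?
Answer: 11*I*√63595/1610 ≈ 1.723*I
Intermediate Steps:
O = 5 (O = -3 + 8 = 5)
X(b) = -1/(5*(23 + b)) (X(b) = -1/(5*(b + 23)) = -1/(5*(23 + b)))
x(Y) = -83/28 (x(Y) = -3 + 1/(5 + 23) = -3 + 1/28 = -83/28)
√(x(-12) + X(6*3 + 5)) = √(-83/28 - 1/(115 + 5*(6*3 + 5))) = √(-83/28 - 1/(115 + 5*(18 + 5))) = √(-83/28 - 1/(115 + 5*23)) = √(-83/28 - 1/(115 + 115)) = √(-83/28 - 1/230) = √(-9559/3220) = 11*I*√63595/1610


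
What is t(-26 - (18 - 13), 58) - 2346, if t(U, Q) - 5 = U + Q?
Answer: -2314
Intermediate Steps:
t(U, Q) = 5 + Q + U (t(U, Q) = 5 + (U + Q) = 5 + (Q + U) = 5 + Q + U)
t(-26 - (18 - 13), 58) - 2346 = (5 + 58 + (-26 - (18 - 13))) - 2346 = (5 + 58 + (-26 - 1*5)) - 2346 = (5 + 58 + (-26 - 5)) - 2346 = (5 + 58 - 31) - 2346 = 32 - 2346 = -2314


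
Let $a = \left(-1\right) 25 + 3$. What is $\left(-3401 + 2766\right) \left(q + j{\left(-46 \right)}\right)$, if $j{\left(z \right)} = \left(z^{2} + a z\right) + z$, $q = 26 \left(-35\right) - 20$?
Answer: $-1366520$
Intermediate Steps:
$q = -930$ ($q = -910 - 20 = -930$)
$a = -22$ ($a = -25 + 3 = -22$)
$j{\left(z \right)} = z^{2} - 21 z$ ($j{\left(z \right)} = \left(z^{2} - 22 z\right) + z = z^{2} - 21 z$)
$\left(-3401 + 2766\right) \left(q + j{\left(-46 \right)}\right) = \left(-3401 + 2766\right) \left(-930 - 46 \left(-21 - 46\right)\right) = - 635 \left(-930 - -3082\right) = - 635 \left(-930 + 3082\right) = \left(-635\right) 2152 = -1366520$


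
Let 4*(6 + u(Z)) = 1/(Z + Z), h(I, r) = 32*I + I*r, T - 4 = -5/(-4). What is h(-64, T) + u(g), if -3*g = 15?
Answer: -95601/40 ≈ -2390.0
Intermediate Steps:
g = -5 (g = -⅓*15 = -5)
T = 21/4 (T = 4 - 5/(-4) = 4 - 5*(-¼) = 4 + 5/4 = 21/4 ≈ 5.2500)
u(Z) = -6 + 1/(8*Z) (u(Z) = -6 + 1/(4*(Z + Z)) = -6 + 1/(4*((2*Z))) = -6 + (1/(2*Z))/4 = -6 + 1/(8*Z))
h(-64, T) + u(g) = -64*(32 + 21/4) + (-6 + (⅛)/(-5)) = -64*149/4 + (-6 + (⅛)*(-⅕)) = -2384 + (-6 - 1/40) = -2384 - 241/40 = -95601/40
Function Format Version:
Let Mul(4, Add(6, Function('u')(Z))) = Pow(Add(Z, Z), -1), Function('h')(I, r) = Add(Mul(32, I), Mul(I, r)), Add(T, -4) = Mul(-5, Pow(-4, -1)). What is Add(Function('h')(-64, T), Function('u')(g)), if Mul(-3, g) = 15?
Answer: Rational(-95601, 40) ≈ -2390.0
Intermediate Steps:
g = -5 (g = Mul(Rational(-1, 3), 15) = -5)
T = Rational(21, 4) (T = Add(4, Mul(-5, Pow(-4, -1))) = Add(4, Mul(-5, Rational(-1, 4))) = Add(4, Rational(5, 4)) = Rational(21, 4) ≈ 5.2500)
Function('u')(Z) = Add(-6, Mul(Rational(1, 8), Pow(Z, -1))) (Function('u')(Z) = Add(-6, Mul(Rational(1, 4), Pow(Add(Z, Z), -1))) = Add(-6, Mul(Rational(1, 4), Pow(Mul(2, Z), -1))) = Add(-6, Mul(Rational(1, 4), Mul(Rational(1, 2), Pow(Z, -1)))) = Add(-6, Mul(Rational(1, 8), Pow(Z, -1))))
Add(Function('h')(-64, T), Function('u')(g)) = Add(Mul(-64, Add(32, Rational(21, 4))), Add(-6, Mul(Rational(1, 8), Pow(-5, -1)))) = Add(Mul(-64, Rational(149, 4)), Add(-6, Mul(Rational(1, 8), Rational(-1, 5)))) = Add(-2384, Add(-6, Rational(-1, 40))) = Add(-2384, Rational(-241, 40)) = Rational(-95601, 40)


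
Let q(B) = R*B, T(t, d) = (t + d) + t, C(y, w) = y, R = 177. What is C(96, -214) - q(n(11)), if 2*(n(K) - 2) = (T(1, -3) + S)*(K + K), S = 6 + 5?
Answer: -19728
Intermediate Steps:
S = 11
T(t, d) = d + 2*t (T(t, d) = (d + t) + t = d + 2*t)
n(K) = 2 + 10*K (n(K) = 2 + (((-3 + 2*1) + 11)*(K + K))/2 = 2 + (((-3 + 2) + 11)*(2*K))/2 = 2 + ((-1 + 11)*(2*K))/2 = 2 + (10*(2*K))/2 = 2 + (20*K)/2 = 2 + 10*K)
q(B) = 177*B
C(96, -214) - q(n(11)) = 96 - 177*(2 + 10*11) = 96 - 177*(2 + 110) = 96 - 177*112 = 96 - 1*19824 = 96 - 19824 = -19728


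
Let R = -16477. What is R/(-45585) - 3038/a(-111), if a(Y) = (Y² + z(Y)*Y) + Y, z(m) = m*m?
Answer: 7490586349/20595622095 ≈ 0.36370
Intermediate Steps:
z(m) = m²
a(Y) = Y + Y² + Y³ (a(Y) = (Y² + Y²*Y) + Y = (Y² + Y³) + Y = Y + Y² + Y³)
R/(-45585) - 3038/a(-111) = -16477/(-45585) - 3038*(-1/(111*(1 - 111 + (-111)²))) = -16477*(-1/45585) - 3038*(-1/(111*(1 - 111 + 12321))) = 16477/45585 - 3038/((-111*12211)) = 16477/45585 - 3038/(-1355421) = 16477/45585 - 3038*(-1/1355421) = 16477/45585 + 3038/1355421 = 7490586349/20595622095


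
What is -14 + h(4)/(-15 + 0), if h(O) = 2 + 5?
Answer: -217/15 ≈ -14.467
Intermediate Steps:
h(O) = 7
-14 + h(4)/(-15 + 0) = -14 + 7/(-15 + 0) = -14 + 7/(-15) = -14 + 7*(-1/15) = -14 - 7/15 = -217/15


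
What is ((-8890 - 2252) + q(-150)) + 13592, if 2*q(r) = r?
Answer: 2375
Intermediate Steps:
q(r) = r/2
((-8890 - 2252) + q(-150)) + 13592 = ((-8890 - 2252) + (½)*(-150)) + 13592 = (-11142 - 75) + 13592 = -11217 + 13592 = 2375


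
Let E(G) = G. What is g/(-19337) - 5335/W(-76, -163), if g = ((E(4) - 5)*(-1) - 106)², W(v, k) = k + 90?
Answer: 102358070/1411601 ≈ 72.512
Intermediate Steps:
W(v, k) = 90 + k
g = 11025 (g = ((4 - 5)*(-1) - 106)² = (-1*(-1) - 106)² = (1 - 106)² = (-105)² = 11025)
g/(-19337) - 5335/W(-76, -163) = 11025/(-19337) - 5335/(90 - 163) = 11025*(-1/19337) - 5335/(-73) = -11025/19337 - 5335*(-1/73) = -11025/19337 + 5335/73 = 102358070/1411601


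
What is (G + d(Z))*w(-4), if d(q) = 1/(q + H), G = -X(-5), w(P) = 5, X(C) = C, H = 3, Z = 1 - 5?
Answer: 20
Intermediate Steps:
Z = -4
G = 5 (G = -1*(-5) = 5)
d(q) = 1/(3 + q) (d(q) = 1/(q + 3) = 1/(3 + q))
(G + d(Z))*w(-4) = (5 + 1/(3 - 4))*5 = (5 + 1/(-1))*5 = (5 - 1)*5 = 4*5 = 20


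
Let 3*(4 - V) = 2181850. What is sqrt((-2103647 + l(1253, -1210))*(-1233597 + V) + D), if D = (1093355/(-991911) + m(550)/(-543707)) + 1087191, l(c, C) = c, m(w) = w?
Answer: sqrt(1199056615716893308599803392858262862)/539308954077 ≈ 2.0304e+6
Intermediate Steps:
V = -2181838/3 (V = 4 - 1/3*2181850 = 4 - 2181850/3 = -2181838/3 ≈ -7.2728e+5)
D = 586331246081609672/539308954077 (D = (1093355/(-991911) + 550/(-543707)) + 1087191 = (1093355*(-1/991911) + 550*(-1/543707)) + 1087191 = (-1093355/991911 - 550/543707) + 1087191 = -595010318035/539308954077 + 1087191 = 586331246081609672/539308954077 ≈ 1.0872e+6)
sqrt((-2103647 + l(1253, -1210))*(-1233597 + V) + D) = sqrt((-2103647 + 1253)*(-1233597 - 2181838/3) + 586331246081609672/539308954077) = sqrt(-2102394*(-5882629/3) + 586331246081609672/539308954077) = sqrt(4122534637942 + 586331246081609672/539308954077) = sqrt(2223320430065949981399206/539308954077) = sqrt(1199056615716893308599803392858262862)/539308954077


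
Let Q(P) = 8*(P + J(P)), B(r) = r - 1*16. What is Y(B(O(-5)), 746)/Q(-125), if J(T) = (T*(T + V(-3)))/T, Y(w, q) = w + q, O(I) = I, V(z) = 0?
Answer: -29/80 ≈ -0.36250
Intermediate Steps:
B(r) = -16 + r (B(r) = r - 16 = -16 + r)
Y(w, q) = q + w
J(T) = T (J(T) = (T*(T + 0))/T = (T*T)/T = T²/T = T)
Q(P) = 16*P (Q(P) = 8*(P + P) = 8*(2*P) = 16*P)
Y(B(O(-5)), 746)/Q(-125) = (746 + (-16 - 5))/((16*(-125))) = (746 - 21)/(-2000) = 725*(-1/2000) = -29/80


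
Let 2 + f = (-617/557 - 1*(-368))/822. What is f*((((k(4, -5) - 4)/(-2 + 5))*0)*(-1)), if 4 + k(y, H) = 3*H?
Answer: 0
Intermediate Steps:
k(y, H) = -4 + 3*H
f = -711349/457854 (f = -2 + (-617/557 - 1*(-368))/822 = -2 + (-617*1/557 + 368)*(1/822) = -2 + (-617/557 + 368)*(1/822) = -2 + (204359/557)*(1/822) = -2 + 204359/457854 = -711349/457854 ≈ -1.5537)
f*((((k(4, -5) - 4)/(-2 + 5))*0)*(-1)) = -711349*(((-4 + 3*(-5)) - 4)/(-2 + 5))*0*(-1)/457854 = -711349*(((-4 - 15) - 4)/3)*0*(-1)/457854 = -711349*((-19 - 4)*(⅓))*0*(-1)/457854 = -711349*-23*⅓*0*(-1)/457854 = -711349*(-23/3*0)*(-1)/457854 = -0*(-1) = -711349/457854*0 = 0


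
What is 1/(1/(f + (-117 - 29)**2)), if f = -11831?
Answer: 9485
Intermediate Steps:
1/(1/(f + (-117 - 29)**2)) = 1/(1/(-11831 + (-117 - 29)**2)) = 1/(1/(-11831 + (-146)**2)) = 1/(1/(-11831 + 21316)) = 1/(1/9485) = 9485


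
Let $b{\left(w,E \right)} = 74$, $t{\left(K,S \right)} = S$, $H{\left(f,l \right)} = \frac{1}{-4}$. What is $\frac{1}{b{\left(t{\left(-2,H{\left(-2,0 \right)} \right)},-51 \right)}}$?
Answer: $\frac{1}{74} \approx 0.013514$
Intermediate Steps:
$H{\left(f,l \right)} = - \frac{1}{4}$
$\frac{1}{b{\left(t{\left(-2,H{\left(-2,0 \right)} \right)},-51 \right)}} = \frac{1}{74}$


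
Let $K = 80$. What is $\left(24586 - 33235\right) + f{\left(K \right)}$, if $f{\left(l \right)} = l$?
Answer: $-8569$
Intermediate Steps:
$\left(24586 - 33235\right) + f{\left(K \right)} = \left(24586 - 33235\right) + 80 = -8649 + 80 = -8569$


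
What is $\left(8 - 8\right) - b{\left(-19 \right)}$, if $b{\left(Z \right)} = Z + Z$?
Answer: $38$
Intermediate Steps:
$b{\left(Z \right)} = 2 Z$
$\left(8 - 8\right) - b{\left(-19 \right)} = \left(8 - 8\right) - 2 \left(-19\right) = \left(8 - 8\right) - -38 = 0 + 38 = 38$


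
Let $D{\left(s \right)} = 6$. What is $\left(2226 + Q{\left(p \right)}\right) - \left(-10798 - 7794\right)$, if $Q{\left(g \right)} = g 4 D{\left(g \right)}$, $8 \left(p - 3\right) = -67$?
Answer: $20689$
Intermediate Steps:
$p = - \frac{43}{8}$ ($p = 3 + \frac{1}{8} \left(-67\right) = 3 - \frac{67}{8} = - \frac{43}{8} \approx -5.375$)
$Q{\left(g \right)} = 24 g$ ($Q{\left(g \right)} = g 4 \cdot 6 = 4 g 6 = 24 g$)
$\left(2226 + Q{\left(p \right)}\right) - \left(-10798 - 7794\right) = \left(2226 + 24 \left(- \frac{43}{8}\right)\right) - \left(-10798 - 7794\right) = \left(2226 - 129\right) - -18592 = 2097 + 18592 = 20689$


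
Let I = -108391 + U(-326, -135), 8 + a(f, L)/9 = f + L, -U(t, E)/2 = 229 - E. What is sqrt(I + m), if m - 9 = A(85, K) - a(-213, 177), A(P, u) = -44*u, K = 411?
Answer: I*sqrt(126798) ≈ 356.09*I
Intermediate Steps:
U(t, E) = -458 + 2*E (U(t, E) = -2*(229 - E) = -458 + 2*E)
a(f, L) = -72 + 9*L + 9*f (a(f, L) = -72 + 9*(f + L) = -72 + 9*(L + f) = -72 + (9*L + 9*f) = -72 + 9*L + 9*f)
I = -109119 (I = -108391 + (-458 + 2*(-135)) = -108391 + (-458 - 270) = -108391 - 728 = -109119)
m = -17679 (m = 9 + (-44*411 - (-72 + 9*177 + 9*(-213))) = 9 + (-18084 - (-72 + 1593 - 1917)) = 9 + (-18084 - 1*(-396)) = 9 + (-18084 + 396) = 9 - 17688 = -17679)
sqrt(I + m) = sqrt(-109119 - 17679) = sqrt(-126798) = I*sqrt(126798)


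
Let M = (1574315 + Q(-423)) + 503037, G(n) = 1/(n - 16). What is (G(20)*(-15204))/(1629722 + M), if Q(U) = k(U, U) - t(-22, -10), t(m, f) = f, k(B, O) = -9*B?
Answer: -3801/3710891 ≈ -0.0010243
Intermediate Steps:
G(n) = 1/(-16 + n)
Q(U) = 10 - 9*U (Q(U) = -9*U - 1*(-10) = -9*U + 10 = 10 - 9*U)
M = 2081169 (M = (1574315 + (10 - 9*(-423))) + 503037 = (1574315 + (10 + 3807)) + 503037 = (1574315 + 3817) + 503037 = 1578132 + 503037 = 2081169)
(G(20)*(-15204))/(1629722 + M) = (-15204/(-16 + 20))/(1629722 + 2081169) = (-15204/4)/3710891 = ((¼)*(-15204))*(1/3710891) = -3801*1/3710891 = -3801/3710891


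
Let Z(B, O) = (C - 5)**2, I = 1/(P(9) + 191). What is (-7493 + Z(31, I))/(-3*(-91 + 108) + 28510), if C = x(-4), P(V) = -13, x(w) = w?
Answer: -7412/28459 ≈ -0.26044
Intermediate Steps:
I = 1/178 (I = 1/(-13 + 191) = 1/178 ≈ 0.0056180)
C = -4
Z(B, O) = 81 (Z(B, O) = (-4 - 5)**2 = (-9)**2 = 81)
(-7493 + Z(31, I))/(-3*(-91 + 108) + 28510) = (-7493 + 81)/(-3*(-91 + 108) + 28510) = -7412/(-3*17 + 28510) = -7412/(-51 + 28510) = -7412/28459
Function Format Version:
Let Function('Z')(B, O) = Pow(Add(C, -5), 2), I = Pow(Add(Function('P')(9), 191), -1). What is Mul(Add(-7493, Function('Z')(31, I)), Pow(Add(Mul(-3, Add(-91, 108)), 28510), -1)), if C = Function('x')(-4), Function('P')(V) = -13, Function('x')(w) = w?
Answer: Rational(-7412, 28459) ≈ -0.26044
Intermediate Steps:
I = Rational(1, 178) (I = Pow(Add(-13, 191), -1) = Pow(178, -1) = Rational(1, 178) ≈ 0.0056180)
C = -4
Function('Z')(B, O) = 81 (Function('Z')(B, O) = Pow(Add(-4, -5), 2) = Pow(-9, 2) = 81)
Mul(Add(-7493, Function('Z')(31, I)), Pow(Add(Mul(-3, Add(-91, 108)), 28510), -1)) = Mul(Add(-7493, 81), Pow(Add(Mul(-3, Add(-91, 108)), 28510), -1)) = Mul(-7412, Pow(Add(Mul(-3, 17), 28510), -1)) = Mul(-7412, Pow(Add(-51, 28510), -1)) = Mul(-7412, Pow(28459, -1)) = Mul(-7412, Rational(1, 28459)) = Rational(-7412, 28459)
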